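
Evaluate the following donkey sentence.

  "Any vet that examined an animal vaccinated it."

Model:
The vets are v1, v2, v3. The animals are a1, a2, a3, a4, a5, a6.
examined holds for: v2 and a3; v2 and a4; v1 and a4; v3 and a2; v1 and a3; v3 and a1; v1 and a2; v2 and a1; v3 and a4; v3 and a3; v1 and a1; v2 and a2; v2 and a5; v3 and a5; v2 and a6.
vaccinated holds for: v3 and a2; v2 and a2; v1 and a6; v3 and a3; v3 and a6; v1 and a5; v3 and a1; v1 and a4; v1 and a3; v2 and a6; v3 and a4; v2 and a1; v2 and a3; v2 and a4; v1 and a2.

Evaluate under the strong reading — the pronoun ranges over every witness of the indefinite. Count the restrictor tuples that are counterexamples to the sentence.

"it" takes "an animal" as antecedent — a donkey pronoun bound across the clause boundary.
Strong reading: for every (v,a) with examined(v,a), vaccinated(v,a).
Restrictor pairs: (v1,a1) ✗  (v1,a2) ✓  (v1,a3) ✓  (v1,a4) ✓  (v2,a1) ✓  (v2,a2) ✓  (v2,a3) ✓  (v2,a4) ✓  (v2,a5) ✗  (v2,a6) ✓  (v3,a1) ✓  (v3,a2) ✓  (v3,a3) ✓  (v3,a4) ✓  (v3,a5) ✗
Counterexamples (restrictor pairs failing the scope): 3.

3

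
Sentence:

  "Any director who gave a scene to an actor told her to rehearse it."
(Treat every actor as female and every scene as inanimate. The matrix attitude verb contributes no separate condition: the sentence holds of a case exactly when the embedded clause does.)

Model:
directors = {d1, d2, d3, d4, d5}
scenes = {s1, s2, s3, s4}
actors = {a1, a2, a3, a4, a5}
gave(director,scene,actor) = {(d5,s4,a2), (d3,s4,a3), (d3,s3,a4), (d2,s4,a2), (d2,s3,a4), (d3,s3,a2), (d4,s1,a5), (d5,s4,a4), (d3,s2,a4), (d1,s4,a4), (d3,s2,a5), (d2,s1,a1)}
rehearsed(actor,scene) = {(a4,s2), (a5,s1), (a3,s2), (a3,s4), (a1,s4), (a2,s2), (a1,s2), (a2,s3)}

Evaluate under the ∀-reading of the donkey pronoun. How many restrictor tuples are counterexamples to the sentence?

8

"her" takes "an actor" as antecedent and "it" takes "a scene"; both are donkey pronouns co-varying with the restrictor.
Strong reading: for every (d,s,a) with gave(d,s,a), rehearsed(a,s).
Restrictor triples: (d1,s4,a4)→rehearsed(a4,s4) ✗  (d2,s1,a1)→rehearsed(a1,s1) ✗  (d2,s3,a4)→rehearsed(a4,s3) ✗  (d2,s4,a2)→rehearsed(a2,s4) ✗  (d3,s2,a4)→rehearsed(a4,s2) ✓  (d3,s2,a5)→rehearsed(a5,s2) ✗  (d3,s3,a2)→rehearsed(a2,s3) ✓  (d3,s3,a4)→rehearsed(a4,s3) ✗  (d3,s4,a3)→rehearsed(a3,s4) ✓  (d4,s1,a5)→rehearsed(a5,s1) ✓  (d5,s4,a2)→rehearsed(a2,s4) ✗  (d5,s4,a4)→rehearsed(a4,s4) ✗
Counterexamples (restrictor triples failing the scope): 8.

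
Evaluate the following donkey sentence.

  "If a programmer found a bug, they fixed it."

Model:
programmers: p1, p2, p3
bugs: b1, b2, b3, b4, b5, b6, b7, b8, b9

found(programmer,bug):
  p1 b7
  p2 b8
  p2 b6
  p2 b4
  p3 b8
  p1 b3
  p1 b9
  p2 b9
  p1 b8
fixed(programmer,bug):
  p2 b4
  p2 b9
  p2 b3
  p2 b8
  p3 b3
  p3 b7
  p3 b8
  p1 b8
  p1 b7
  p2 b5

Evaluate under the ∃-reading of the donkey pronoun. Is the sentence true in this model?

"it" takes "a bug" as antecedent — a donkey pronoun bound across the clause boundary.
Weak reading: every programmer p with some found-bug has at least one found-bug b such that fixed(p,b).
Per programmer: p1:✓  p2:✓  p3:✓
Every programmer in the restrictor has a witness.

True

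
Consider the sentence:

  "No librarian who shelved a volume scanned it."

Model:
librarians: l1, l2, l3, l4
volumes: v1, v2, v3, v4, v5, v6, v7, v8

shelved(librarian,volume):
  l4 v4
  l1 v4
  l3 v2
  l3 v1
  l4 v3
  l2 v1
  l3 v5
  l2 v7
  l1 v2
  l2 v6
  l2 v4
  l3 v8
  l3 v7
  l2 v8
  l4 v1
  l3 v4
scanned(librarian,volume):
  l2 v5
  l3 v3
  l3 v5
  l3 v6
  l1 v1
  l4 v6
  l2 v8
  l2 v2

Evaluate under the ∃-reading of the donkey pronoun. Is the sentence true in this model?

False

"it" takes "a volume" as antecedent — a donkey pronoun bound across the clause boundary.
Truth condition: for no (l,v) with shelved(l,v) does scanned(l,v) hold.
Restrictor pairs — does the scope hold? (l1,v2):fails  (l1,v4):fails  (l2,v1):fails  (l2,v4):fails  (l2,v6):fails  (l2,v7):fails  (l2,v8):holds  (l3,v1):fails  (l3,v2):fails  (l3,v4):fails  (l3,v5):holds  (l3,v7):fails  (l3,v8):fails  (l4,v1):fails  (l4,v3):fails  (l4,v4):fails
Scope holds for 2 pair(s), so the sentence is false.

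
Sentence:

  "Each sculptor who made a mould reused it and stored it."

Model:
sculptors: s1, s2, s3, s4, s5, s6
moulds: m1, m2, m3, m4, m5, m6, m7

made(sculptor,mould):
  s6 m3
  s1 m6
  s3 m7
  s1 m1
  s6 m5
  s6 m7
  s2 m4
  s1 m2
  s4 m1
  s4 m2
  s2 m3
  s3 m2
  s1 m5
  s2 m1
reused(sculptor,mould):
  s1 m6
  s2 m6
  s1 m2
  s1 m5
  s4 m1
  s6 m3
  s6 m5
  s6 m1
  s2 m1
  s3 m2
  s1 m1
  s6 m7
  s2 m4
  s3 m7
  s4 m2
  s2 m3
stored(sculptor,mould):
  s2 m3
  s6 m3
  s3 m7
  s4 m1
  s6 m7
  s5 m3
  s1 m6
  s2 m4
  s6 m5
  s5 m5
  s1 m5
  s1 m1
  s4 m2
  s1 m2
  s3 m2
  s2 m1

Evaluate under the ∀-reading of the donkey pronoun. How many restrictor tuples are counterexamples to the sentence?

0

"it" takes "a mould" as antecedent — a donkey pronoun bound across the clause boundary.
Strong reading: for every (s,m) with made(s,m), reused(s,m) ∧ stored(s,m).
Restrictor pairs: (s1,m1) ✓  (s1,m2) ✓  (s1,m5) ✓  (s1,m6) ✓  (s2,m1) ✓  (s2,m3) ✓  (s2,m4) ✓  (s3,m2) ✓  (s3,m7) ✓  (s4,m1) ✓  (s4,m2) ✓  (s6,m3) ✓  (s6,m5) ✓  (s6,m7) ✓
Counterexamples (restrictor pairs failing the scope): 0.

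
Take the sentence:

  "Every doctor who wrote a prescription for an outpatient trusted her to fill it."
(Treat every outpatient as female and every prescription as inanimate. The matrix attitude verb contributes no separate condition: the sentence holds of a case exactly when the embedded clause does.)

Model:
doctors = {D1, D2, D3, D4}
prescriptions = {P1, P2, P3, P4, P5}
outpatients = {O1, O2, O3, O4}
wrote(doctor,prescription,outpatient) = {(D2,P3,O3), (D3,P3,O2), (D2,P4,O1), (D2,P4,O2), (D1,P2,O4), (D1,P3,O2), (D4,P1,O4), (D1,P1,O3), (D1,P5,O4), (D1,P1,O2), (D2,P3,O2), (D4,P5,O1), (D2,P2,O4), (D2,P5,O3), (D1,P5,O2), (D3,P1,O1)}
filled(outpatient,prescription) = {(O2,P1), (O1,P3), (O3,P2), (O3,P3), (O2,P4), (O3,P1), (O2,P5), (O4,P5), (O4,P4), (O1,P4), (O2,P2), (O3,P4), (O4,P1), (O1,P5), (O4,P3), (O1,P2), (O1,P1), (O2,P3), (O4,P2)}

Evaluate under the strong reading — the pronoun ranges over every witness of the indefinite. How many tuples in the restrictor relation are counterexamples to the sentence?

"her" takes "an outpatient" as antecedent and "it" takes "a prescription"; both are donkey pronouns co-varying with the restrictor.
Strong reading: for every (d,p,o) with wrote(d,p,o), filled(o,p).
Restrictor triples: (D1,P1,O2)→filled(O2,P1) ✓  (D1,P1,O3)→filled(O3,P1) ✓  (D1,P2,O4)→filled(O4,P2) ✓  (D1,P3,O2)→filled(O2,P3) ✓  (D1,P5,O2)→filled(O2,P5) ✓  (D1,P5,O4)→filled(O4,P5) ✓  (D2,P2,O4)→filled(O4,P2) ✓  (D2,P3,O2)→filled(O2,P3) ✓  (D2,P3,O3)→filled(O3,P3) ✓  (D2,P4,O1)→filled(O1,P4) ✓  (D2,P4,O2)→filled(O2,P4) ✓  (D2,P5,O3)→filled(O3,P5) ✗  (D3,P1,O1)→filled(O1,P1) ✓  (D3,P3,O2)→filled(O2,P3) ✓  (D4,P1,O4)→filled(O4,P1) ✓  (D4,P5,O1)→filled(O1,P5) ✓
Counterexamples (restrictor triples failing the scope): 1.

1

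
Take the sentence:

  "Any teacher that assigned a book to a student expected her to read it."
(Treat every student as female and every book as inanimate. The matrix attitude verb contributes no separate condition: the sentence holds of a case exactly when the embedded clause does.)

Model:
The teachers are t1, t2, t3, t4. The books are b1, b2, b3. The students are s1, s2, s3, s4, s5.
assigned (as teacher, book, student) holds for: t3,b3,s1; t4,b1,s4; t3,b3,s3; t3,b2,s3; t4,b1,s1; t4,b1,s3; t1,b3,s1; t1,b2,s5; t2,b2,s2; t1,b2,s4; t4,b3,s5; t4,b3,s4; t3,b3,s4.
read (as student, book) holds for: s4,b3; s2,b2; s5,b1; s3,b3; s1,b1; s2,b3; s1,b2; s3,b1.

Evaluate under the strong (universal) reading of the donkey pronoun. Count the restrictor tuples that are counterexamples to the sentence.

"her" takes "a student" as antecedent and "it" takes "a book"; both are donkey pronouns co-varying with the restrictor.
Strong reading: for every (t,b,s) with assigned(t,b,s), read(s,b).
Restrictor triples: (t1,b2,s4)→read(s4,b2) ✗  (t1,b2,s5)→read(s5,b2) ✗  (t1,b3,s1)→read(s1,b3) ✗  (t2,b2,s2)→read(s2,b2) ✓  (t3,b2,s3)→read(s3,b2) ✗  (t3,b3,s1)→read(s1,b3) ✗  (t3,b3,s3)→read(s3,b3) ✓  (t3,b3,s4)→read(s4,b3) ✓  (t4,b1,s1)→read(s1,b1) ✓  (t4,b1,s3)→read(s3,b1) ✓  (t4,b1,s4)→read(s4,b1) ✗  (t4,b3,s4)→read(s4,b3) ✓  (t4,b3,s5)→read(s5,b3) ✗
Counterexamples (restrictor triples failing the scope): 7.

7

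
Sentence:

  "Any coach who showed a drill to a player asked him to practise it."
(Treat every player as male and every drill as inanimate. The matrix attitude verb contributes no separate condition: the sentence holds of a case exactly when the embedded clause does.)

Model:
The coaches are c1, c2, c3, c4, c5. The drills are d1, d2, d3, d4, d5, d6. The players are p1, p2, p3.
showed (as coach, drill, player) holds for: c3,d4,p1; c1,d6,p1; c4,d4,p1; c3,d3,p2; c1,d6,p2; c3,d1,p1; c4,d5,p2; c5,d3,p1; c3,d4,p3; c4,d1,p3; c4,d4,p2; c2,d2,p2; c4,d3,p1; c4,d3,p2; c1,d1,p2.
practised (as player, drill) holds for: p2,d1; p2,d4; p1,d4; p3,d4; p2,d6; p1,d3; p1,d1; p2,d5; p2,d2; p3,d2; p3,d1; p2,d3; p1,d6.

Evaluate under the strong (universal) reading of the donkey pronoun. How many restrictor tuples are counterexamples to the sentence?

0

"him" takes "a player" as antecedent and "it" takes "a drill"; both are donkey pronouns co-varying with the restrictor.
Strong reading: for every (c,d,p) with showed(c,d,p), practised(p,d).
Restrictor triples: (c1,d1,p2)→practised(p2,d1) ✓  (c1,d6,p1)→practised(p1,d6) ✓  (c1,d6,p2)→practised(p2,d6) ✓  (c2,d2,p2)→practised(p2,d2) ✓  (c3,d1,p1)→practised(p1,d1) ✓  (c3,d3,p2)→practised(p2,d3) ✓  (c3,d4,p1)→practised(p1,d4) ✓  (c3,d4,p3)→practised(p3,d4) ✓  (c4,d1,p3)→practised(p3,d1) ✓  (c4,d3,p1)→practised(p1,d3) ✓  (c4,d3,p2)→practised(p2,d3) ✓  (c4,d4,p1)→practised(p1,d4) ✓  (c4,d4,p2)→practised(p2,d4) ✓  (c4,d5,p2)→practised(p2,d5) ✓  (c5,d3,p1)→practised(p1,d3) ✓
Counterexamples (restrictor triples failing the scope): 0.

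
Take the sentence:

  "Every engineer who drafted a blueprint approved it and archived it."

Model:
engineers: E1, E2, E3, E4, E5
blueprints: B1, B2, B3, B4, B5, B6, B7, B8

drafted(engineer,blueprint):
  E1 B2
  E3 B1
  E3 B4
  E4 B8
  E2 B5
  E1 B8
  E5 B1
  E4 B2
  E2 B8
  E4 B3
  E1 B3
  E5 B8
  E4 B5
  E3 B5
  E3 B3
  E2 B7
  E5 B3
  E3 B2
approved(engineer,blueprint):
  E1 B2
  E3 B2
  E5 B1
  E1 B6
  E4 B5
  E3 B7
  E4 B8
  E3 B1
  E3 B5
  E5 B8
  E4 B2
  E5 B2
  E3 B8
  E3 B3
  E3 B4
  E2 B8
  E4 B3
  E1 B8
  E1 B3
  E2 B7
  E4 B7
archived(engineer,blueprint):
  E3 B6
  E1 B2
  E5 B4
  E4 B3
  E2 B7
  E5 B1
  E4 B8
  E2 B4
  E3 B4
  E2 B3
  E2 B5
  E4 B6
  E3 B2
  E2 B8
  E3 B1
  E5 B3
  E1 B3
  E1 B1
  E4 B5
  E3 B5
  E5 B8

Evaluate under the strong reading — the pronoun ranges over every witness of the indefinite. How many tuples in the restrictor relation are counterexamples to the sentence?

5

"it" takes "a blueprint" as antecedent — a donkey pronoun bound across the clause boundary.
Strong reading: for every (e,b) with drafted(e,b), approved(e,b) ∧ archived(e,b).
Restrictor pairs: (E1,B2) ✓  (E1,B3) ✓  (E1,B8) ✗  (E2,B5) ✗  (E2,B7) ✓  (E2,B8) ✓  (E3,B1) ✓  (E3,B2) ✓  (E3,B3) ✗  (E3,B4) ✓  (E3,B5) ✓  (E4,B2) ✗  (E4,B3) ✓  (E4,B5) ✓  (E4,B8) ✓  (E5,B1) ✓  (E5,B3) ✗  (E5,B8) ✓
Counterexamples (restrictor pairs failing the scope): 5.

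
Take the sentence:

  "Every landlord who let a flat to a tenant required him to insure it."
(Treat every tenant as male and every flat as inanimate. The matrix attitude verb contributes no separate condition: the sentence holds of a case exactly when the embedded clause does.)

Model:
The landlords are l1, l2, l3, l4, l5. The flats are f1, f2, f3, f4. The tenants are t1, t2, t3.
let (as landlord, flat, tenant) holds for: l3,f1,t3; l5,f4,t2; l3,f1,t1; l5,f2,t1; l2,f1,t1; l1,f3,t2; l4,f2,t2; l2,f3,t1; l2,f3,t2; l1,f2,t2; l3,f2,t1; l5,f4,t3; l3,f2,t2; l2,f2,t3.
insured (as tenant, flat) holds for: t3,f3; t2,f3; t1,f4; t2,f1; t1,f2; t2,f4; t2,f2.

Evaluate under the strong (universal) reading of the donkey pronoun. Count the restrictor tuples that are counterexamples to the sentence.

"him" takes "a tenant" as antecedent and "it" takes "a flat"; both are donkey pronouns co-varying with the restrictor.
Strong reading: for every (l,f,t) with let(l,f,t), insured(t,f).
Restrictor triples: (l1,f2,t2)→insured(t2,f2) ✓  (l1,f3,t2)→insured(t2,f3) ✓  (l2,f1,t1)→insured(t1,f1) ✗  (l2,f2,t3)→insured(t3,f2) ✗  (l2,f3,t1)→insured(t1,f3) ✗  (l2,f3,t2)→insured(t2,f3) ✓  (l3,f1,t1)→insured(t1,f1) ✗  (l3,f1,t3)→insured(t3,f1) ✗  (l3,f2,t1)→insured(t1,f2) ✓  (l3,f2,t2)→insured(t2,f2) ✓  (l4,f2,t2)→insured(t2,f2) ✓  (l5,f2,t1)→insured(t1,f2) ✓  (l5,f4,t2)→insured(t2,f4) ✓  (l5,f4,t3)→insured(t3,f4) ✗
Counterexamples (restrictor triples failing the scope): 6.

6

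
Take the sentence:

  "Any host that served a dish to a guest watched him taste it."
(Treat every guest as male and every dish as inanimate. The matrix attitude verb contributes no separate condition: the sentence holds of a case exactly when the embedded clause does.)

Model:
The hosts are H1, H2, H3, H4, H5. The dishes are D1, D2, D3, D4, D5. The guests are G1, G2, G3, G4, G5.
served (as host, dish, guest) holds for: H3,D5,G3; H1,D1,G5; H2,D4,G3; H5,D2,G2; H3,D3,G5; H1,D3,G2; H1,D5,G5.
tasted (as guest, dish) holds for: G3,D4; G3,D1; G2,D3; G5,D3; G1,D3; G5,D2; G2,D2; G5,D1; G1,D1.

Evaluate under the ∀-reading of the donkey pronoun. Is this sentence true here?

False

"him" takes "a guest" as antecedent and "it" takes "a dish"; both are donkey pronouns co-varying with the restrictor.
Strong reading: for every (h,d,g) with served(h,d,g), tasted(g,d).
Restrictor triples: (H1,D1,G5)→tasted(G5,D1) ✓  (H1,D3,G2)→tasted(G2,D3) ✓  (H1,D5,G5)→tasted(G5,D5) ✗  (H2,D4,G3)→tasted(G3,D4) ✓  (H3,D3,G5)→tasted(G5,D3) ✓  (H3,D5,G3)→tasted(G3,D5) ✗  (H5,D2,G2)→tasted(G2,D2) ✓
Counterexample: (H1,D5,G5) — tasted(G5,D5) does not hold.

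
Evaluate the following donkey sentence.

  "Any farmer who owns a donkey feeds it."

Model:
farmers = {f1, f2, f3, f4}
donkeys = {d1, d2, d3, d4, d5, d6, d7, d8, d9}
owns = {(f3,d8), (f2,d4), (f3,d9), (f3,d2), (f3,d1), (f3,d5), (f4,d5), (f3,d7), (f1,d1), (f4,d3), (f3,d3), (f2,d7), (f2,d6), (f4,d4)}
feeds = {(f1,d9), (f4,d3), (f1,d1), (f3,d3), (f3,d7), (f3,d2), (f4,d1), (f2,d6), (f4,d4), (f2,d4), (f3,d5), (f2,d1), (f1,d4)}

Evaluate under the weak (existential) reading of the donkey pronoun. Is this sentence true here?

True

"it" takes "a donkey" as antecedent — a donkey pronoun bound across the clause boundary.
Weak reading: every farmer f with some owns-donkey has at least one owns-donkey d such that feeds(f,d).
Per farmer: f1:✓  f2:✓  f3:✓  f4:✓
Every farmer in the restrictor has a witness.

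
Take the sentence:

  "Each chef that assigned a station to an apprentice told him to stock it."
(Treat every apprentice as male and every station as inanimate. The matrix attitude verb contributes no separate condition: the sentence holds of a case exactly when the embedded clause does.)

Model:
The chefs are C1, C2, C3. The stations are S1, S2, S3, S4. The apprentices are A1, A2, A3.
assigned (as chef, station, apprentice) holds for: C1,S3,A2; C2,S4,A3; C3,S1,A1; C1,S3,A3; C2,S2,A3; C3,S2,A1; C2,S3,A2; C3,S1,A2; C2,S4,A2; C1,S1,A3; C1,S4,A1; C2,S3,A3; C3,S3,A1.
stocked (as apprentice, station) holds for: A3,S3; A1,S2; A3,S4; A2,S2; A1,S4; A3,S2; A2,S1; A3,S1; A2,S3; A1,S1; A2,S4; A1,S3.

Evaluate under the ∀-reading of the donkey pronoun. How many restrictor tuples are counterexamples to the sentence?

"him" takes "an apprentice" as antecedent and "it" takes "a station"; both are donkey pronouns co-varying with the restrictor.
Strong reading: for every (c,s,a) with assigned(c,s,a), stocked(a,s).
Restrictor triples: (C1,S1,A3)→stocked(A3,S1) ✓  (C1,S3,A2)→stocked(A2,S3) ✓  (C1,S3,A3)→stocked(A3,S3) ✓  (C1,S4,A1)→stocked(A1,S4) ✓  (C2,S2,A3)→stocked(A3,S2) ✓  (C2,S3,A2)→stocked(A2,S3) ✓  (C2,S3,A3)→stocked(A3,S3) ✓  (C2,S4,A2)→stocked(A2,S4) ✓  (C2,S4,A3)→stocked(A3,S4) ✓  (C3,S1,A1)→stocked(A1,S1) ✓  (C3,S1,A2)→stocked(A2,S1) ✓  (C3,S2,A1)→stocked(A1,S2) ✓  (C3,S3,A1)→stocked(A1,S3) ✓
Counterexamples (restrictor triples failing the scope): 0.

0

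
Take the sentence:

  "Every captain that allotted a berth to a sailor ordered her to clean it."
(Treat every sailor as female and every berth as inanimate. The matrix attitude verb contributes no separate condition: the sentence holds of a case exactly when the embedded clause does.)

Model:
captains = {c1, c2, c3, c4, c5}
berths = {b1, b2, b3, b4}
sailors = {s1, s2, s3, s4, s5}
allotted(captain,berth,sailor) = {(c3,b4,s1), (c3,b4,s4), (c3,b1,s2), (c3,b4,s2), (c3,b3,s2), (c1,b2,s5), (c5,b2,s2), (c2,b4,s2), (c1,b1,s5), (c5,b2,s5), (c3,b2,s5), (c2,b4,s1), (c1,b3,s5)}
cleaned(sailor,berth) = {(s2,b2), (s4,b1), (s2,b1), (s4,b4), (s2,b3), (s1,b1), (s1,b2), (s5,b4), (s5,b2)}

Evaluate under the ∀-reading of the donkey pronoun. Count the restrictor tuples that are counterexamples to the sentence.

6

"her" takes "a sailor" as antecedent and "it" takes "a berth"; both are donkey pronouns co-varying with the restrictor.
Strong reading: for every (c,b,s) with allotted(c,b,s), cleaned(s,b).
Restrictor triples: (c1,b1,s5)→cleaned(s5,b1) ✗  (c1,b2,s5)→cleaned(s5,b2) ✓  (c1,b3,s5)→cleaned(s5,b3) ✗  (c2,b4,s1)→cleaned(s1,b4) ✗  (c2,b4,s2)→cleaned(s2,b4) ✗  (c3,b1,s2)→cleaned(s2,b1) ✓  (c3,b2,s5)→cleaned(s5,b2) ✓  (c3,b3,s2)→cleaned(s2,b3) ✓  (c3,b4,s1)→cleaned(s1,b4) ✗  (c3,b4,s2)→cleaned(s2,b4) ✗  (c3,b4,s4)→cleaned(s4,b4) ✓  (c5,b2,s2)→cleaned(s2,b2) ✓  (c5,b2,s5)→cleaned(s5,b2) ✓
Counterexamples (restrictor triples failing the scope): 6.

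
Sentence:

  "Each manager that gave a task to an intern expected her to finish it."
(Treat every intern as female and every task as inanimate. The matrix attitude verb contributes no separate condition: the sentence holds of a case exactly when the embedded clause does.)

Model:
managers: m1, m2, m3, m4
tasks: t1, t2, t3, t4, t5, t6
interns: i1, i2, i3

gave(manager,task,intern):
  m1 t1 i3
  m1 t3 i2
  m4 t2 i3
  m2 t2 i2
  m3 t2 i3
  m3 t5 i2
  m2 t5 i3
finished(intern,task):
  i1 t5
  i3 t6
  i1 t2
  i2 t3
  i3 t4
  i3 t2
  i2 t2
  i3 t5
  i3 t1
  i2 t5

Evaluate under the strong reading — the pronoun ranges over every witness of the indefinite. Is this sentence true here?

True

"her" takes "an intern" as antecedent and "it" takes "a task"; both are donkey pronouns co-varying with the restrictor.
Strong reading: for every (m,t,i) with gave(m,t,i), finished(i,t).
Restrictor triples: (m1,t1,i3)→finished(i3,t1) ✓  (m1,t3,i2)→finished(i2,t3) ✓  (m2,t2,i2)→finished(i2,t2) ✓  (m2,t5,i3)→finished(i3,t5) ✓  (m3,t2,i3)→finished(i3,t2) ✓  (m3,t5,i2)→finished(i2,t5) ✓  (m4,t2,i3)→finished(i3,t2) ✓
Every restrictor triple satisfies the scope.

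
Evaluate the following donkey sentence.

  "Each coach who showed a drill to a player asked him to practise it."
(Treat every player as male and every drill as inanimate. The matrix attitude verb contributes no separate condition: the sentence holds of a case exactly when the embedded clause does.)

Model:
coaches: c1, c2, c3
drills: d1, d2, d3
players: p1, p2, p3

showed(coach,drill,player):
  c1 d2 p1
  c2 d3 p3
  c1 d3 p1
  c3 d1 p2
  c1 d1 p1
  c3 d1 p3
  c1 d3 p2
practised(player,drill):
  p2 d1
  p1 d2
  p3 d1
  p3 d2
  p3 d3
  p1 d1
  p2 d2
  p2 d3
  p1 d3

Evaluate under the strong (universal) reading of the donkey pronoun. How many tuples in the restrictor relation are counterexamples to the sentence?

"him" takes "a player" as antecedent and "it" takes "a drill"; both are donkey pronouns co-varying with the restrictor.
Strong reading: for every (c,d,p) with showed(c,d,p), practised(p,d).
Restrictor triples: (c1,d1,p1)→practised(p1,d1) ✓  (c1,d2,p1)→practised(p1,d2) ✓  (c1,d3,p1)→practised(p1,d3) ✓  (c1,d3,p2)→practised(p2,d3) ✓  (c2,d3,p3)→practised(p3,d3) ✓  (c3,d1,p2)→practised(p2,d1) ✓  (c3,d1,p3)→practised(p3,d1) ✓
Counterexamples (restrictor triples failing the scope): 0.

0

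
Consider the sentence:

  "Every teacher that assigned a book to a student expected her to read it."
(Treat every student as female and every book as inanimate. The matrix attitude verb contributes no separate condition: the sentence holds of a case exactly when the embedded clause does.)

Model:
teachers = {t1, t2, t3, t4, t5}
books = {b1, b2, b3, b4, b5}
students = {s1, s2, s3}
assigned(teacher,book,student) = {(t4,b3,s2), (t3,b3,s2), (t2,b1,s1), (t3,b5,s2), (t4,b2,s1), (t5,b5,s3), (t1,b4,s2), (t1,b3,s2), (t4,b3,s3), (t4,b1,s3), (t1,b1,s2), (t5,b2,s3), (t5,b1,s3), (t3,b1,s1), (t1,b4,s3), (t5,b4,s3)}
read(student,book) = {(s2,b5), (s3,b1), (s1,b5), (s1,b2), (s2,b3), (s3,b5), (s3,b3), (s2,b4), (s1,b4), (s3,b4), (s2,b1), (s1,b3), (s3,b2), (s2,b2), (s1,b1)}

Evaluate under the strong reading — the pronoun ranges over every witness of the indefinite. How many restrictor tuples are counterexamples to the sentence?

0

"her" takes "a student" as antecedent and "it" takes "a book"; both are donkey pronouns co-varying with the restrictor.
Strong reading: for every (t,b,s) with assigned(t,b,s), read(s,b).
Restrictor triples: (t1,b1,s2)→read(s2,b1) ✓  (t1,b3,s2)→read(s2,b3) ✓  (t1,b4,s2)→read(s2,b4) ✓  (t1,b4,s3)→read(s3,b4) ✓  (t2,b1,s1)→read(s1,b1) ✓  (t3,b1,s1)→read(s1,b1) ✓  (t3,b3,s2)→read(s2,b3) ✓  (t3,b5,s2)→read(s2,b5) ✓  (t4,b1,s3)→read(s3,b1) ✓  (t4,b2,s1)→read(s1,b2) ✓  (t4,b3,s2)→read(s2,b3) ✓  (t4,b3,s3)→read(s3,b3) ✓  (t5,b1,s3)→read(s3,b1) ✓  (t5,b2,s3)→read(s3,b2) ✓  (t5,b4,s3)→read(s3,b4) ✓  (t5,b5,s3)→read(s3,b5) ✓
Counterexamples (restrictor triples failing the scope): 0.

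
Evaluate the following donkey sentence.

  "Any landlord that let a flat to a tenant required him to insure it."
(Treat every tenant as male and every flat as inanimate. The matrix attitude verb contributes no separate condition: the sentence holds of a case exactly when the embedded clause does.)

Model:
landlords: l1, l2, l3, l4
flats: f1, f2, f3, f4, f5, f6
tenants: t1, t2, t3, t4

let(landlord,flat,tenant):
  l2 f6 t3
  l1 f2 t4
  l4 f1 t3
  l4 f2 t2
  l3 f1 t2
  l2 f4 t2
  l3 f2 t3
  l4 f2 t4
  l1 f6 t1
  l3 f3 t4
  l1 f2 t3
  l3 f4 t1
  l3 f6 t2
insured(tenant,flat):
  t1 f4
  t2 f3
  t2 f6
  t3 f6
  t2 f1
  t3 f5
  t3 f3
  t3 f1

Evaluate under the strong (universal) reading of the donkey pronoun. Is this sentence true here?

"him" takes "a tenant" as antecedent and "it" takes "a flat"; both are donkey pronouns co-varying with the restrictor.
Strong reading: for every (l,f,t) with let(l,f,t), insured(t,f).
Restrictor triples: (l1,f2,t3)→insured(t3,f2) ✗  (l1,f2,t4)→insured(t4,f2) ✗  (l1,f6,t1)→insured(t1,f6) ✗  (l2,f4,t2)→insured(t2,f4) ✗  (l2,f6,t3)→insured(t3,f6) ✓  (l3,f1,t2)→insured(t2,f1) ✓  (l3,f2,t3)→insured(t3,f2) ✗  (l3,f3,t4)→insured(t4,f3) ✗  (l3,f4,t1)→insured(t1,f4) ✓  (l3,f6,t2)→insured(t2,f6) ✓  (l4,f1,t3)→insured(t3,f1) ✓  (l4,f2,t2)→insured(t2,f2) ✗  (l4,f2,t4)→insured(t4,f2) ✗
Counterexample: (l1,f2,t3) — insured(t3,f2) does not hold.

False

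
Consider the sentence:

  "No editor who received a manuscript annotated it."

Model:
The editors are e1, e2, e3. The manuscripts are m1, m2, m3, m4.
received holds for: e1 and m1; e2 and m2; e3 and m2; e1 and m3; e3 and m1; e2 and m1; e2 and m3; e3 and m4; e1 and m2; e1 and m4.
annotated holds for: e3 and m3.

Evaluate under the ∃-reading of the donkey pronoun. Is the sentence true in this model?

True

"it" takes "a manuscript" as antecedent — a donkey pronoun bound across the clause boundary.
Truth condition: for no (e,m) with received(e,m) does annotated(e,m) hold.
Restrictor pairs — does the scope hold? (e1,m1):fails  (e1,m2):fails  (e1,m3):fails  (e1,m4):fails  (e2,m1):fails  (e2,m2):fails  (e2,m3):fails  (e3,m1):fails  (e3,m2):fails  (e3,m4):fails
Scope holds for no restrictor pair, so the sentence is true.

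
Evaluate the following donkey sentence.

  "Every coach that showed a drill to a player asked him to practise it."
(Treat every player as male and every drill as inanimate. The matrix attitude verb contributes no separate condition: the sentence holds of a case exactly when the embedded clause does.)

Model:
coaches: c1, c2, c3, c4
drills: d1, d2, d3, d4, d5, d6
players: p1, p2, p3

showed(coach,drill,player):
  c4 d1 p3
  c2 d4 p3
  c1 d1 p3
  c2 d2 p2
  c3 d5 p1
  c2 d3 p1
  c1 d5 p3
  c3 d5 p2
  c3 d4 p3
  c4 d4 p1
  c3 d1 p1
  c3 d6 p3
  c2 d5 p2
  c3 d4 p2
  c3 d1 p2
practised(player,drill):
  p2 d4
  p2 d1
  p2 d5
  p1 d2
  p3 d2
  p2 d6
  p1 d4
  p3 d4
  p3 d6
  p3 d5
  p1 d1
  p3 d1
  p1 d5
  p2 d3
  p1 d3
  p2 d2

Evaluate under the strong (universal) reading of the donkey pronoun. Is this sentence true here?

True

"him" takes "a player" as antecedent and "it" takes "a drill"; both are donkey pronouns co-varying with the restrictor.
Strong reading: for every (c,d,p) with showed(c,d,p), practised(p,d).
Restrictor triples: (c1,d1,p3)→practised(p3,d1) ✓  (c1,d5,p3)→practised(p3,d5) ✓  (c2,d2,p2)→practised(p2,d2) ✓  (c2,d3,p1)→practised(p1,d3) ✓  (c2,d4,p3)→practised(p3,d4) ✓  (c2,d5,p2)→practised(p2,d5) ✓  (c3,d1,p1)→practised(p1,d1) ✓  (c3,d1,p2)→practised(p2,d1) ✓  (c3,d4,p2)→practised(p2,d4) ✓  (c3,d4,p3)→practised(p3,d4) ✓  (c3,d5,p1)→practised(p1,d5) ✓  (c3,d5,p2)→practised(p2,d5) ✓  (c3,d6,p3)→practised(p3,d6) ✓  (c4,d1,p3)→practised(p3,d1) ✓  (c4,d4,p1)→practised(p1,d4) ✓
Every restrictor triple satisfies the scope.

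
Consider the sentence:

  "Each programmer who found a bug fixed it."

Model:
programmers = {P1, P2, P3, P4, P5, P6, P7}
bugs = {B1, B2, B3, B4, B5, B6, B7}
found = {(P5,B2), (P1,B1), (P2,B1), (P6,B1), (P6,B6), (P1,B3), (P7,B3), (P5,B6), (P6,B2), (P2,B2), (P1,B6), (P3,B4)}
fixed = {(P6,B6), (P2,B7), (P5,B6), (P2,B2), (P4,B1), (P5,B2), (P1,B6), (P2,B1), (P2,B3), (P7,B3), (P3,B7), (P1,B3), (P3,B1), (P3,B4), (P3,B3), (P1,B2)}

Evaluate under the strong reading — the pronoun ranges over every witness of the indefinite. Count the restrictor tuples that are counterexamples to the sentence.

"it" takes "a bug" as antecedent — a donkey pronoun bound across the clause boundary.
Strong reading: for every (p,b) with found(p,b), fixed(p,b).
Restrictor pairs: (P1,B1) ✗  (P1,B3) ✓  (P1,B6) ✓  (P2,B1) ✓  (P2,B2) ✓  (P3,B4) ✓  (P5,B2) ✓  (P5,B6) ✓  (P6,B1) ✗  (P6,B2) ✗  (P6,B6) ✓  (P7,B3) ✓
Counterexamples (restrictor pairs failing the scope): 3.

3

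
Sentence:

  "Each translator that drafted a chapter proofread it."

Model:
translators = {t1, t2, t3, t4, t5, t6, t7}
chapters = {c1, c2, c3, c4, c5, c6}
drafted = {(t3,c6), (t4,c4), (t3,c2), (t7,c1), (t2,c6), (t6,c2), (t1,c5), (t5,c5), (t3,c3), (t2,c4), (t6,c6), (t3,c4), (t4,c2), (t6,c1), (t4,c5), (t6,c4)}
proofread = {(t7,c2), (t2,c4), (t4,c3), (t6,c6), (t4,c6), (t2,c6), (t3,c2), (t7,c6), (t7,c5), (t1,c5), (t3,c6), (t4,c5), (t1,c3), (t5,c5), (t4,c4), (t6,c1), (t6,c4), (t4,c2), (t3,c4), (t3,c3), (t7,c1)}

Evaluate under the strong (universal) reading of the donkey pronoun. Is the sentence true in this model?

"it" takes "a chapter" as antecedent — a donkey pronoun bound across the clause boundary.
Strong reading: for every (t,c) with drafted(t,c), proofread(t,c).
Restrictor pairs: (t1,c5) ✓  (t2,c4) ✓  (t2,c6) ✓  (t3,c2) ✓  (t3,c3) ✓  (t3,c4) ✓  (t3,c6) ✓  (t4,c2) ✓  (t4,c4) ✓  (t4,c5) ✓  (t5,c5) ✓  (t6,c1) ✓  (t6,c2) ✗  (t6,c4) ✓  (t6,c6) ✓  (t7,c1) ✓
Counterexample: (t6,c2) is in drafted but fails the scope.

False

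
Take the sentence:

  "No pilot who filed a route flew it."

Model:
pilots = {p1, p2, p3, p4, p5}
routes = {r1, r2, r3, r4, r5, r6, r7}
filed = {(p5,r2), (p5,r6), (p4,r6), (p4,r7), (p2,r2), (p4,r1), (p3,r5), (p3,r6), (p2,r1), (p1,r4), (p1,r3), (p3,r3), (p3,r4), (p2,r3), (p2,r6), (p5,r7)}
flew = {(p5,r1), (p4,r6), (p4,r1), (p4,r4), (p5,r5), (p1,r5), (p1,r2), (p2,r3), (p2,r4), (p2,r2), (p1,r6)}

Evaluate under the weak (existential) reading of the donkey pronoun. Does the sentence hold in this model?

"it" takes "a route" as antecedent — a donkey pronoun bound across the clause boundary.
Truth condition: for no (p,r) with filed(p,r) does flew(p,r) hold.
Restrictor pairs — does the scope hold? (p1,r3):fails  (p1,r4):fails  (p2,r1):fails  (p2,r2):holds  (p2,r3):holds  (p2,r6):fails  (p3,r3):fails  (p3,r4):fails  (p3,r5):fails  (p3,r6):fails  (p4,r1):holds  (p4,r6):holds  (p4,r7):fails  (p5,r2):fails  (p5,r6):fails  (p5,r7):fails
Scope holds for 4 pair(s), so the sentence is false.

False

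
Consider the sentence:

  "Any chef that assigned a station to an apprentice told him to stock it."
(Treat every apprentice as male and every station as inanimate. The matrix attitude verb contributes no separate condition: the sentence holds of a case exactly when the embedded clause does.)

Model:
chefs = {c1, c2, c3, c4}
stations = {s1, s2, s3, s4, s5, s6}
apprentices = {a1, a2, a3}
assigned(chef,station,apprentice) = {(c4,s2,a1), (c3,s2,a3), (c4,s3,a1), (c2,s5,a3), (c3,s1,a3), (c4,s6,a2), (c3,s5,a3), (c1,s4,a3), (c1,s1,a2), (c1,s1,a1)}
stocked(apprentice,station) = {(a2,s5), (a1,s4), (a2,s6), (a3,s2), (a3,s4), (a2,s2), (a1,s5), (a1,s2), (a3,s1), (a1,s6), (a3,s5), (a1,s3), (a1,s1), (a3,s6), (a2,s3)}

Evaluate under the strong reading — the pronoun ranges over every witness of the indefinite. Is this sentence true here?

"him" takes "an apprentice" as antecedent and "it" takes "a station"; both are donkey pronouns co-varying with the restrictor.
Strong reading: for every (c,s,a) with assigned(c,s,a), stocked(a,s).
Restrictor triples: (c1,s1,a1)→stocked(a1,s1) ✓  (c1,s1,a2)→stocked(a2,s1) ✗  (c1,s4,a3)→stocked(a3,s4) ✓  (c2,s5,a3)→stocked(a3,s5) ✓  (c3,s1,a3)→stocked(a3,s1) ✓  (c3,s2,a3)→stocked(a3,s2) ✓  (c3,s5,a3)→stocked(a3,s5) ✓  (c4,s2,a1)→stocked(a1,s2) ✓  (c4,s3,a1)→stocked(a1,s3) ✓  (c4,s6,a2)→stocked(a2,s6) ✓
Counterexample: (c1,s1,a2) — stocked(a2,s1) does not hold.

False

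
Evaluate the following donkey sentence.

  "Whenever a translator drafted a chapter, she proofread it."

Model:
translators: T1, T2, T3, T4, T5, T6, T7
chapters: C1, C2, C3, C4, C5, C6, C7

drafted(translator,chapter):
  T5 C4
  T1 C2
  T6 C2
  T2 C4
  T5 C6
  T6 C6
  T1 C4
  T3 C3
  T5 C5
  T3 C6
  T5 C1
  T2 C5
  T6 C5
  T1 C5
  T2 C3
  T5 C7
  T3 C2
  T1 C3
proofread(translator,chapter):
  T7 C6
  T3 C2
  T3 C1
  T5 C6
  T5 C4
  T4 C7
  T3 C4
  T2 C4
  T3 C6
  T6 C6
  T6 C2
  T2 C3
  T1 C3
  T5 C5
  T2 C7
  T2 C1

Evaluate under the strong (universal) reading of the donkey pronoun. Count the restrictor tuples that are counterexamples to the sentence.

8

"it" takes "a chapter" as antecedent — a donkey pronoun bound across the clause boundary.
Strong reading: for every (t,c) with drafted(t,c), proofread(t,c).
Restrictor pairs: (T1,C2) ✗  (T1,C3) ✓  (T1,C4) ✗  (T1,C5) ✗  (T2,C3) ✓  (T2,C4) ✓  (T2,C5) ✗  (T3,C2) ✓  (T3,C3) ✗  (T3,C6) ✓  (T5,C1) ✗  (T5,C4) ✓  (T5,C5) ✓  (T5,C6) ✓  (T5,C7) ✗  (T6,C2) ✓  (T6,C5) ✗  (T6,C6) ✓
Counterexamples (restrictor pairs failing the scope): 8.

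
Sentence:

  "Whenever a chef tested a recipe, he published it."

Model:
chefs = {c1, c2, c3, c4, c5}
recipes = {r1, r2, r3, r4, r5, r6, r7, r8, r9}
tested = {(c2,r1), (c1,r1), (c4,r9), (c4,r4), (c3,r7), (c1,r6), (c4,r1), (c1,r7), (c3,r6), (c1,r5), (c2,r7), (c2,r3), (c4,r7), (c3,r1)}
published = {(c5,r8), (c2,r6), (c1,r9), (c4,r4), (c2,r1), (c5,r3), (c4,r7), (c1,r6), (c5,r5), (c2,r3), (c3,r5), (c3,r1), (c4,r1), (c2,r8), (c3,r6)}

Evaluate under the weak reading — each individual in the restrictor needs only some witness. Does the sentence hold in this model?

"it" takes "a recipe" as antecedent — a donkey pronoun bound across the clause boundary.
Weak reading: every chef c with some tested-recipe has at least one tested-recipe r such that published(c,r).
Per chef: c1:✓  c2:✓  c3:✓  c4:✓
Every chef in the restrictor has a witness.

True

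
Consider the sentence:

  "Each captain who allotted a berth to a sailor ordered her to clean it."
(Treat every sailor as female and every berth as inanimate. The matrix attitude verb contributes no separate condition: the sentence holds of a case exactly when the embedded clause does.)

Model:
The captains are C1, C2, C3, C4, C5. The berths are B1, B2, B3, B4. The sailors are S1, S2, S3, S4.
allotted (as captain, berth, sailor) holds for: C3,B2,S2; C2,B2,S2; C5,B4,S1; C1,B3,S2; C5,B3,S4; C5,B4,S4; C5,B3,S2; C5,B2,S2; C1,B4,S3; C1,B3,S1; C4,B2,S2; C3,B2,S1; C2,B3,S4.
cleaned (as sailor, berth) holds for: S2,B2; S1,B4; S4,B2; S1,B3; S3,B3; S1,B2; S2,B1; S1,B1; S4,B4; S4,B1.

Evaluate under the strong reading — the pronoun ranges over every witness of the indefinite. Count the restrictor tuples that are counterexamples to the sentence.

5

"her" takes "a sailor" as antecedent and "it" takes "a berth"; both are donkey pronouns co-varying with the restrictor.
Strong reading: for every (c,b,s) with allotted(c,b,s), cleaned(s,b).
Restrictor triples: (C1,B3,S1)→cleaned(S1,B3) ✓  (C1,B3,S2)→cleaned(S2,B3) ✗  (C1,B4,S3)→cleaned(S3,B4) ✗  (C2,B2,S2)→cleaned(S2,B2) ✓  (C2,B3,S4)→cleaned(S4,B3) ✗  (C3,B2,S1)→cleaned(S1,B2) ✓  (C3,B2,S2)→cleaned(S2,B2) ✓  (C4,B2,S2)→cleaned(S2,B2) ✓  (C5,B2,S2)→cleaned(S2,B2) ✓  (C5,B3,S2)→cleaned(S2,B3) ✗  (C5,B3,S4)→cleaned(S4,B3) ✗  (C5,B4,S1)→cleaned(S1,B4) ✓  (C5,B4,S4)→cleaned(S4,B4) ✓
Counterexamples (restrictor triples failing the scope): 5.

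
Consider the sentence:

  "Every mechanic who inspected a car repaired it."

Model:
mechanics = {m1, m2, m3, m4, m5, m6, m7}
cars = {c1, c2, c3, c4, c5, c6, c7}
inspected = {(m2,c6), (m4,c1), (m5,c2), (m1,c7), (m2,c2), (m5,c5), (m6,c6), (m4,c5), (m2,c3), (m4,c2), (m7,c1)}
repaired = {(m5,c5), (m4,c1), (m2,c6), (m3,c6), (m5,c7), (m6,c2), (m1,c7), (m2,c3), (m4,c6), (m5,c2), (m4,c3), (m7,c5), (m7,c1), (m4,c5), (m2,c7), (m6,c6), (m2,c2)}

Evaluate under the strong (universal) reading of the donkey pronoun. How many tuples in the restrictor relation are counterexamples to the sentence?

"it" takes "a car" as antecedent — a donkey pronoun bound across the clause boundary.
Strong reading: for every (m,c) with inspected(m,c), repaired(m,c).
Restrictor pairs: (m1,c7) ✓  (m2,c2) ✓  (m2,c3) ✓  (m2,c6) ✓  (m4,c1) ✓  (m4,c2) ✗  (m4,c5) ✓  (m5,c2) ✓  (m5,c5) ✓  (m6,c6) ✓  (m7,c1) ✓
Counterexamples (restrictor pairs failing the scope): 1.

1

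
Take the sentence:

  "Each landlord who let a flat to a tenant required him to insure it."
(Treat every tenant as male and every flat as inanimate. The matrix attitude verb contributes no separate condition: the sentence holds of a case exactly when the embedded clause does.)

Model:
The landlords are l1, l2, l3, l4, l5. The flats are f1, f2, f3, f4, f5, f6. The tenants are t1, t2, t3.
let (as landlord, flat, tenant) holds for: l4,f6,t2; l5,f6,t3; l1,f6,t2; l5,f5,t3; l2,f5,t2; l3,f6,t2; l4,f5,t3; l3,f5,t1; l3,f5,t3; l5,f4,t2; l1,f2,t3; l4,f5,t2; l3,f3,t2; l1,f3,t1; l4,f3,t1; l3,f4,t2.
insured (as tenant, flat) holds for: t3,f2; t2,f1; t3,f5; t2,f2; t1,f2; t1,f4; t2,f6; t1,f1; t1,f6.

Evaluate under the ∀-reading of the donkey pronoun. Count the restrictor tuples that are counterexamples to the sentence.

9

"him" takes "a tenant" as antecedent and "it" takes "a flat"; both are donkey pronouns co-varying with the restrictor.
Strong reading: for every (l,f,t) with let(l,f,t), insured(t,f).
Restrictor triples: (l1,f2,t3)→insured(t3,f2) ✓  (l1,f3,t1)→insured(t1,f3) ✗  (l1,f6,t2)→insured(t2,f6) ✓  (l2,f5,t2)→insured(t2,f5) ✗  (l3,f3,t2)→insured(t2,f3) ✗  (l3,f4,t2)→insured(t2,f4) ✗  (l3,f5,t1)→insured(t1,f5) ✗  (l3,f5,t3)→insured(t3,f5) ✓  (l3,f6,t2)→insured(t2,f6) ✓  (l4,f3,t1)→insured(t1,f3) ✗  (l4,f5,t2)→insured(t2,f5) ✗  (l4,f5,t3)→insured(t3,f5) ✓  (l4,f6,t2)→insured(t2,f6) ✓  (l5,f4,t2)→insured(t2,f4) ✗  (l5,f5,t3)→insured(t3,f5) ✓  (l5,f6,t3)→insured(t3,f6) ✗
Counterexamples (restrictor triples failing the scope): 9.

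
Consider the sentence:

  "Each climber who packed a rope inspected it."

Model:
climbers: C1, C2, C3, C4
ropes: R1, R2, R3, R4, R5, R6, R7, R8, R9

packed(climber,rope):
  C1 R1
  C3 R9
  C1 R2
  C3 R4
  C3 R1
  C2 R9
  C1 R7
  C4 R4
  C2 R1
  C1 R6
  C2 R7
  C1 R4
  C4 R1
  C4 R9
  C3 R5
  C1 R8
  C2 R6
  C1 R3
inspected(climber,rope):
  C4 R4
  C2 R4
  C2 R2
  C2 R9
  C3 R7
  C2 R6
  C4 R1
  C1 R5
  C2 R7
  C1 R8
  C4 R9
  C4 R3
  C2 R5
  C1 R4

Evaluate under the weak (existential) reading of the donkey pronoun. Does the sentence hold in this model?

"it" takes "a rope" as antecedent — a donkey pronoun bound across the clause boundary.
Weak reading: every climber c with some packed-rope has at least one packed-rope r such that inspected(c,r).
Per climber: C1:✓  C2:✓  C3:✗  C4:✓
C3 has no witness among its packed-ropes.

False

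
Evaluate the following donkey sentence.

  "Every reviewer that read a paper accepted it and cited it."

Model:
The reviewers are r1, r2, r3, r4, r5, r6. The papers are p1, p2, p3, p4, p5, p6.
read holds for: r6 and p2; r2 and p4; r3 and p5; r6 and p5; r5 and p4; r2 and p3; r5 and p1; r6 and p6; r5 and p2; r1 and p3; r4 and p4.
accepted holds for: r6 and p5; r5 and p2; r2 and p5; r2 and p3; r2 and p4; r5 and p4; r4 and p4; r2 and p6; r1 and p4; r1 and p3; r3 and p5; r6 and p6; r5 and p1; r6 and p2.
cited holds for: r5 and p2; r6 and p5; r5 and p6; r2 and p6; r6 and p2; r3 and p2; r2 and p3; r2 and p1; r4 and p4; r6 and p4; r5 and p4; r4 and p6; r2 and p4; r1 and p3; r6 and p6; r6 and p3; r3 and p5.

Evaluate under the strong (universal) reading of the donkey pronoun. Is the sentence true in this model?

"it" takes "a paper" as antecedent — a donkey pronoun bound across the clause boundary.
Strong reading: for every (r,p) with read(r,p), accepted(r,p) ∧ cited(r,p).
Restrictor pairs: (r1,p3) ✓  (r2,p3) ✓  (r2,p4) ✓  (r3,p5) ✓  (r4,p4) ✓  (r5,p1) ✗  (r5,p2) ✓  (r5,p4) ✓  (r6,p2) ✓  (r6,p5) ✓  (r6,p6) ✓
Counterexample: (r5,p1) is in read but fails the scope.

False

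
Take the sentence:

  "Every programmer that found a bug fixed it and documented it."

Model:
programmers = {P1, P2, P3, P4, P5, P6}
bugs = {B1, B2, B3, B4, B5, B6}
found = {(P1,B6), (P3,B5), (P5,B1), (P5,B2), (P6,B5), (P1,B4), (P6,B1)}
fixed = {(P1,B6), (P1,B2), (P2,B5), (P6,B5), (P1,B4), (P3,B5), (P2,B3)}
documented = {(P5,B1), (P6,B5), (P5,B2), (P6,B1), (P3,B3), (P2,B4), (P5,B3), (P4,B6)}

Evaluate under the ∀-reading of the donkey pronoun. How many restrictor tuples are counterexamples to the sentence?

6

"it" takes "a bug" as antecedent — a donkey pronoun bound across the clause boundary.
Strong reading: for every (p,b) with found(p,b), fixed(p,b) ∧ documented(p,b).
Restrictor pairs: (P1,B4) ✗  (P1,B6) ✗  (P3,B5) ✗  (P5,B1) ✗  (P5,B2) ✗  (P6,B1) ✗  (P6,B5) ✓
Counterexamples (restrictor pairs failing the scope): 6.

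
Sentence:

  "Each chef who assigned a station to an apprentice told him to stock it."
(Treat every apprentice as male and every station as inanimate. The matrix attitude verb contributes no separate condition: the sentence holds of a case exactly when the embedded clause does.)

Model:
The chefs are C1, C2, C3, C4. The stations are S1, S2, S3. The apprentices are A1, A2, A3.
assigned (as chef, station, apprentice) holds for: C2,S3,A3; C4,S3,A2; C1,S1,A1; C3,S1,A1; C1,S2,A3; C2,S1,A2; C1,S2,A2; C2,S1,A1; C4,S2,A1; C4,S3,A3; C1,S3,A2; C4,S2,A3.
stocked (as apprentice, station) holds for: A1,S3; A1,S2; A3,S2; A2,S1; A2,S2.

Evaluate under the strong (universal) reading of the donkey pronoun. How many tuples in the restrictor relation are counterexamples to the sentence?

"him" takes "an apprentice" as antecedent and "it" takes "a station"; both are donkey pronouns co-varying with the restrictor.
Strong reading: for every (c,s,a) with assigned(c,s,a), stocked(a,s).
Restrictor triples: (C1,S1,A1)→stocked(A1,S1) ✗  (C1,S2,A2)→stocked(A2,S2) ✓  (C1,S2,A3)→stocked(A3,S2) ✓  (C1,S3,A2)→stocked(A2,S3) ✗  (C2,S1,A1)→stocked(A1,S1) ✗  (C2,S1,A2)→stocked(A2,S1) ✓  (C2,S3,A3)→stocked(A3,S3) ✗  (C3,S1,A1)→stocked(A1,S1) ✗  (C4,S2,A1)→stocked(A1,S2) ✓  (C4,S2,A3)→stocked(A3,S2) ✓  (C4,S3,A2)→stocked(A2,S3) ✗  (C4,S3,A3)→stocked(A3,S3) ✗
Counterexamples (restrictor triples failing the scope): 7.

7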